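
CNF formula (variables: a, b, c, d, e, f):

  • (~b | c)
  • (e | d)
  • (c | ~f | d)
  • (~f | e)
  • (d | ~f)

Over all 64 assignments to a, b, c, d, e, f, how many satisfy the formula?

24

Split on d, then f.
  d=T, f=T: a free; 3 ways for (b,c,e) × 2^1 = 6.
  d=T, f=F: a, e free; 3 ways for (b,c) × 2^2 = 12.
  d=F, f=T: a clause becomes empty — 0.
  d=F, f=F: a free; 3 ways for (b,c,e) × 2^1 = 6.
Total: 6 + 12 + 0 + 6 = 24.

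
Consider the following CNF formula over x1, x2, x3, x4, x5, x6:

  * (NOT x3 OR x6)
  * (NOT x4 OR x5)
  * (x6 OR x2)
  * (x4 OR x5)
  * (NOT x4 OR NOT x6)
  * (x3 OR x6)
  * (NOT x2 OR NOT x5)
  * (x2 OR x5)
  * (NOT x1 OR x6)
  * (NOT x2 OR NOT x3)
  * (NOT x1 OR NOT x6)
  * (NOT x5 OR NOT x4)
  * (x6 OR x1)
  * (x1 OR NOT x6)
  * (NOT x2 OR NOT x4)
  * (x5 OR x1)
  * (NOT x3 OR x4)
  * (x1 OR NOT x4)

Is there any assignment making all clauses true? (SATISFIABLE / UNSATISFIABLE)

x6 = True:
  propagation gives x4=False, x5=True, x2=False, x1=False; an empty clause results — contradiction.
x6 = False:
  propagation gives x3=False; an empty clause results — contradiction.
Every branch closes, so no satisfying assignment exists.

UNSATISFIABLE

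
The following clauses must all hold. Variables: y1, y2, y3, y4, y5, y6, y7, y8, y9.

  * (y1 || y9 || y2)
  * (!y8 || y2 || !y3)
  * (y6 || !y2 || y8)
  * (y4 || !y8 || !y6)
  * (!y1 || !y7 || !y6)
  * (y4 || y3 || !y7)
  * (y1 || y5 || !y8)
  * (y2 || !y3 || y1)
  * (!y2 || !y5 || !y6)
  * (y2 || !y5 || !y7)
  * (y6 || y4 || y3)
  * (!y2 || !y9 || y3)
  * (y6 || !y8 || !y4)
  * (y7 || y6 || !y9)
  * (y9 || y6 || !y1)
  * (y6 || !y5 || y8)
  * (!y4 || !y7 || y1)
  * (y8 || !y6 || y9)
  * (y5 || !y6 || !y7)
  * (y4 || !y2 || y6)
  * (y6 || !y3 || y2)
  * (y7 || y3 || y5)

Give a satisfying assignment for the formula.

y1=1, y2=0, y3=1, y4=0, y5=1, y6=1, y7=0, y8=0, y9=1

Check each clause:
  1. (y2 || y1 || y9) — y1 is true.
  2. (y2 || !y3 || !y8) — !y8 is true.
  3. (y8 || y6 || !y2) — y6 is true.
  4. (!y8 || y4 || !y6) — !y8 is true.
  5. (!y1 || !y6 || !y7) — !y7 is true.
  6. (y4 || !y7 || y3) — !y7 is true.
  7. (y1 || y5 || !y8) — !y8 is true.
  8. (y1 || y2 || !y3) — y1 is true.
  9. (!y5 || !y2 || !y6) — !y2 is true.
  10. (!y7 || !y5 || y2) — !y7 is true.
  11. (y3 || y6 || y4) — y3 is true.
  12. (!y2 || !y9 || y3) — y3 is true.
  13. (!y4 || y6 || !y8) — !y8 is true.
  14. (y7 || !y9 || y6) — y6 is true.
  15. (!y1 || y9 || y6) — y9 is true.
  16. (y8 || y6 || !y5) — y6 is true.
  17. (y1 || !y4 || !y7) — y1 is true.
  18. (y9 || y8 || !y6) — y9 is true.
  19. (!y7 || y5 || !y6) — !y7 is true.
  20. (y6 || !y2 || y4) — y6 is true.
  21. (y6 || !y3 || y2) — y6 is true.
  22. (y3 || y7 || y5) — y3 is true.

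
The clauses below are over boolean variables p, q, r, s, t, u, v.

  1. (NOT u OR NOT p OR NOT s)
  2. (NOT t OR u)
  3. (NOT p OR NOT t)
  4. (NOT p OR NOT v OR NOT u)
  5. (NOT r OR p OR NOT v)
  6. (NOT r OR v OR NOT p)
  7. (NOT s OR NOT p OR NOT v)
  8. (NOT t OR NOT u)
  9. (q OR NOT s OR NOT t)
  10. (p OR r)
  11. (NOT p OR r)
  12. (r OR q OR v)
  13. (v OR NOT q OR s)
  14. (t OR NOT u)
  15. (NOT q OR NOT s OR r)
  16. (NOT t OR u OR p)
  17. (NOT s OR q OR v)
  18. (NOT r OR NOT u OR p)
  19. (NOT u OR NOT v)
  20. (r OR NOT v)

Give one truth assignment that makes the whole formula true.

p=0  q=0  r=1  s=0  t=0  u=0  v=0

Branch on p: take p = False.
  then r is forced to True.
  then v is forced to False.
  then u is forced to False.
  then t is forced to False.
Set q = False and propagate.
  then s is forced to False.
Check each clause:
  1. (NOT p OR NOT s OR NOT u) — NOT u is true.
  2. (NOT t OR u) — NOT t is true.
  3. (NOT p OR NOT t) — NOT t is true.
  4. (NOT v OR NOT p OR NOT u) — NOT v is true.
  5. (NOT r OR p OR NOT v) — NOT v is true.
  6. (v OR NOT p OR NOT r) — NOT p is true.
  7. (NOT p OR NOT v OR NOT s) — NOT v is true.
  8. (NOT t OR NOT u) — NOT u is true.
  9. (q OR NOT t OR NOT s) — NOT t is true.
  10. (p OR r) — r is true.
  11. (r OR NOT p) — r is true.
  12. (q OR v OR r) — r is true.
  13. (v OR NOT q OR s) — NOT q is true.
  14. (NOT u OR t) — NOT u is true.
  15. (r OR NOT q OR NOT s) — r is true.
  16. (p OR NOT t OR u) — NOT t is true.
  17. (v OR q OR NOT s) — NOT s is true.
  18. (NOT r OR p OR NOT u) — NOT u is true.
  19. (NOT u OR NOT v) — NOT v is true.
  20. (r OR NOT v) — NOT v is true.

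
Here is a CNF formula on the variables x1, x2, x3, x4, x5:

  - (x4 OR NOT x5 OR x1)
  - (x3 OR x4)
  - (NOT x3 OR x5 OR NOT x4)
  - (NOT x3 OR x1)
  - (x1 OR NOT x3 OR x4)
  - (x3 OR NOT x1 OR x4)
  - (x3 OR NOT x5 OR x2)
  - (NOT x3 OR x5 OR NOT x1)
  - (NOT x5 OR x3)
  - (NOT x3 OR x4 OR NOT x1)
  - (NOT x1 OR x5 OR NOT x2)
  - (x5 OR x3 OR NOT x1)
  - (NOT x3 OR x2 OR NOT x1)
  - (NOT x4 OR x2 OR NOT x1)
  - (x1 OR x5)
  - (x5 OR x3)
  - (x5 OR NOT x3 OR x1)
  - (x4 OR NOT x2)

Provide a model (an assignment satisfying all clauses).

x1=T  x2=T  x3=T  x4=T  x5=T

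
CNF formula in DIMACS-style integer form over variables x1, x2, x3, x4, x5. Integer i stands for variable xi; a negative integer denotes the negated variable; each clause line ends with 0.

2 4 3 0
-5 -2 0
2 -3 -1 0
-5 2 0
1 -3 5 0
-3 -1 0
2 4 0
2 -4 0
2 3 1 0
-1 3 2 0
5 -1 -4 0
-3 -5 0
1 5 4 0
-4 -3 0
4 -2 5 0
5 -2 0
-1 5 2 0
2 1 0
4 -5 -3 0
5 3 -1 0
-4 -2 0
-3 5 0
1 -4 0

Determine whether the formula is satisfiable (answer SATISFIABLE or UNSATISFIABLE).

UNSATISFIABLE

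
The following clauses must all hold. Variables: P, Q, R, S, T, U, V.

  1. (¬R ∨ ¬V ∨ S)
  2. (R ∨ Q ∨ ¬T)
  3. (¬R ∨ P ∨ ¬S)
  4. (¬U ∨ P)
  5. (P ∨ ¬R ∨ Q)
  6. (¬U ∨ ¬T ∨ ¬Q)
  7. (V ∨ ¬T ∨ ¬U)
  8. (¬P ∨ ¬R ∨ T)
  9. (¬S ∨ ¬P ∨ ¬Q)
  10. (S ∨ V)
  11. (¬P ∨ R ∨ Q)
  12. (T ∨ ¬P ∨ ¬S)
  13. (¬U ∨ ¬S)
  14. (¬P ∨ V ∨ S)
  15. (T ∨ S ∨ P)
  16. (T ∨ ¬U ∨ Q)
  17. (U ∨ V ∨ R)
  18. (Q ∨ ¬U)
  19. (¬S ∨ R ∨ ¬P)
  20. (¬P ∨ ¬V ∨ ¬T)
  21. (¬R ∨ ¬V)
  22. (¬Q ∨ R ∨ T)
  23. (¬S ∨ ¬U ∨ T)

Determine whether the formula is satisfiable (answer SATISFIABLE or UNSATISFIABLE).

SATISFIABLE

Set P = False and propagate.
  then U is forced to False.
Branch on Q: take Q = True.
The remaining clauses are satisfied by R = False, S = False, T = True, V = True.
So P=F  Q=T  R=F  S=F  T=T  U=F  V=T is a satisfying assignment.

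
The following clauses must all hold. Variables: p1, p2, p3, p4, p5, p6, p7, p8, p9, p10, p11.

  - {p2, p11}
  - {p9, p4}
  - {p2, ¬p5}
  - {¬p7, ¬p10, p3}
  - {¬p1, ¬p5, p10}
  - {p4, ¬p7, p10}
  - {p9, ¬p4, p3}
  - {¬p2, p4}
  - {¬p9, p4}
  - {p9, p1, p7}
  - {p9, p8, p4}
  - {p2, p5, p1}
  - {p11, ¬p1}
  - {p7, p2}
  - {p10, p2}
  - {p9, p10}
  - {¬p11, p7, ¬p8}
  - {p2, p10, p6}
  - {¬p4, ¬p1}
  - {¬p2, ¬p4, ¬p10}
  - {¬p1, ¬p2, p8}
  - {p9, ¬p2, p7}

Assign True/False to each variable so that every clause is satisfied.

p1=False, p2=True, p3=False, p4=True, p5=False, p6=False, p7=True, p8=False, p9=True, p10=False, p11=True

Check each clause:
  1. {p2, p11} — p2 is true.
  2. {p9, p4} — p9 is true.
  3. {p2, ¬p5} — p2 is true.
  4. {p3, ¬p10, ¬p7} — ¬p10 is true.
  5. {¬p5, p10, ¬p1} — ¬p5 is true.
  6. {¬p7, p4, p10} — p4 is true.
  7. {p9, ¬p4, p3} — p9 is true.
  8. {p4, ¬p2} — p4 is true.
  9. {p4, ¬p9} — p4 is true.
  10. {p7, p9, p1} — p9 is true.
  11. {p4, p9, p8} — p9 is true.
  12. {p5, p1, p2} — p2 is true.
  13. {p11, ¬p1} — p11 is true.
  14. {p2, p7} — p2 is true.
  15. {p2, p10} — p2 is true.
  16. {p9, p10} — p9 is true.
  17. {¬p11, ¬p8, p7} — ¬p8 is true.
  18. {p10, p6, p2} — p2 is true.
  19. {¬p1, ¬p4} — ¬p1 is true.
  20. {¬p2, ¬p4, ¬p10} — ¬p10 is true.
  21. {¬p1, p8, ¬p2} — ¬p1 is true.
  22. {p9, p7, ¬p2} — p9 is true.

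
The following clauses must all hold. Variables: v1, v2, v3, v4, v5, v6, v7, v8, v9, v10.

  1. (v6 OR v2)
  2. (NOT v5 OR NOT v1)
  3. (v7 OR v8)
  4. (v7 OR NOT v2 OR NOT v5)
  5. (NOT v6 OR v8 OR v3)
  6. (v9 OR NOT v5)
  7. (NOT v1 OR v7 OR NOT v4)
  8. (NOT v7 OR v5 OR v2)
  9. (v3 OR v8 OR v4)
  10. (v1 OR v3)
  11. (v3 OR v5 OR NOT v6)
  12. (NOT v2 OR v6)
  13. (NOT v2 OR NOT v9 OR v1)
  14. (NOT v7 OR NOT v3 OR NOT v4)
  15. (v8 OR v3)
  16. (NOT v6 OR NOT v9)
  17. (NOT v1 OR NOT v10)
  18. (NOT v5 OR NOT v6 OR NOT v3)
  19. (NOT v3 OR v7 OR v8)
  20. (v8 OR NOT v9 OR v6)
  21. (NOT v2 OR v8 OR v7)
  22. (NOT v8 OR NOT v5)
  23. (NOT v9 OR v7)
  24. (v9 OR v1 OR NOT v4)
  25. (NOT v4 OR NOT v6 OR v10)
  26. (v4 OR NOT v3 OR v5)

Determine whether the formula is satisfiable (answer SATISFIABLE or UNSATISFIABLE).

v3 = True:
  v7 = True:
    propagation gives v4=False, v5=True, v1=False, v9=True; an empty clause results — contradiction.
  v7 = False:
    propagation gives v8=True, v5=False, v9=False, v4=True; an empty clause results — contradiction.
v3 = False:
  propagation gives v1=True, v5=False, v6=False, v2=True; an empty clause results — contradiction.
Every branch closes, so no satisfying assignment exists.

UNSATISFIABLE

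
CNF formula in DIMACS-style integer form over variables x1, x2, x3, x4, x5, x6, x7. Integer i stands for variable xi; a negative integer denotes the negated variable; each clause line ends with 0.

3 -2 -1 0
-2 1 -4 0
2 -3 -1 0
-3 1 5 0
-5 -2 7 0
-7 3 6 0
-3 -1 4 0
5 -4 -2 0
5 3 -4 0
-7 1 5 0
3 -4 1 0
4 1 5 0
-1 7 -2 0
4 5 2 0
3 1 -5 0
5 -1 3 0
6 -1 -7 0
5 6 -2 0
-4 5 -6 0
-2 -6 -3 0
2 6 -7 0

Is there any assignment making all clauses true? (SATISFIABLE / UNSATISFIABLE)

Branch on x1: take x1 = False.
Set x2 = True and propagate.
  then x4 is forced to False.
  then x5 is forced to True.
  then x7 is forced to True.
  then x3 is forced to True.
  then x6 is forced to False.
Every clause has at least one true literal under this assignment.
So x1 = F, x2 = T, x3 = T, x4 = F, x5 = T, x6 = F, x7 = T is a satisfying assignment.

SATISFIABLE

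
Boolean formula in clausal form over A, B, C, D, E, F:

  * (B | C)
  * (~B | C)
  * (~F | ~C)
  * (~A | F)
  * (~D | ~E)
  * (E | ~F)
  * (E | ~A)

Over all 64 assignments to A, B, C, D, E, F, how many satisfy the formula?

6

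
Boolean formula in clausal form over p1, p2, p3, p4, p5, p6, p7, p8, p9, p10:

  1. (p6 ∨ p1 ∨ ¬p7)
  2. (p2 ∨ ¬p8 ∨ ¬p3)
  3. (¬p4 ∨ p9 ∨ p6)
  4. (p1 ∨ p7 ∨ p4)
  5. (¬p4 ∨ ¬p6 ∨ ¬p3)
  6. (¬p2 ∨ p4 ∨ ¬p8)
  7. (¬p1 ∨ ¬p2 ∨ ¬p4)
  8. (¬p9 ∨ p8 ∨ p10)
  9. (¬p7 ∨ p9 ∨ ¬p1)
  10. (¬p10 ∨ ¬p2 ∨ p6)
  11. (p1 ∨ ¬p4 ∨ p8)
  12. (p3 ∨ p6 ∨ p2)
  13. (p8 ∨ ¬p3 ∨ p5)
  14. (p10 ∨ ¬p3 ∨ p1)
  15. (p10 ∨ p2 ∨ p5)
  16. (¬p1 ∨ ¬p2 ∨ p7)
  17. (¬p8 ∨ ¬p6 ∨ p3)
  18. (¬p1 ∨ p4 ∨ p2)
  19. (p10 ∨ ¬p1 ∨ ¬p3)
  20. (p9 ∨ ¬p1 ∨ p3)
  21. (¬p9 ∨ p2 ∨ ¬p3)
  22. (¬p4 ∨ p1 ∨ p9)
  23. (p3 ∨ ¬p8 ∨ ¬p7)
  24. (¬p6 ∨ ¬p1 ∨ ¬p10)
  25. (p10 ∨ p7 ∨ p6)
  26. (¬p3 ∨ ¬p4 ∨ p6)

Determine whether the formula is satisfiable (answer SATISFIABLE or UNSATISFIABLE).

SATISFIABLE

Pure literal: p5 appears only positively; assign p5 = True.
Set p1 = False and propagate.
The remaining clauses are satisfied by p2 = False, p3 = False, p4 = False, p6 = True, p7 = True, p8 = False, p9 = False, p10 = False.
So p1 = 0, p2 = 0, p3 = 0, p4 = 0, p5 = 1, p6 = 1, p7 = 1, p8 = 0, p9 = 0, p10 = 0 is a satisfying assignment.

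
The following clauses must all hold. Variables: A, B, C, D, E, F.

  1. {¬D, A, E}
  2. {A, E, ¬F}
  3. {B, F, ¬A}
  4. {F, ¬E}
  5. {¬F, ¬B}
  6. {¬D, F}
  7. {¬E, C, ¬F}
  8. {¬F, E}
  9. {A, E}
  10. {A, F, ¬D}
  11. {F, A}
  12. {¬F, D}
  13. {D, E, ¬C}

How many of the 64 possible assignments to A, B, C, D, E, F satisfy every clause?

3

The models are:
  A=0 B=0 C=1 D=1 E=1 F=1
  A=1 B=0 C=1 D=1 E=1 F=1
  A=1 B=1 C=0 D=0 E=0 F=0
Count: 3.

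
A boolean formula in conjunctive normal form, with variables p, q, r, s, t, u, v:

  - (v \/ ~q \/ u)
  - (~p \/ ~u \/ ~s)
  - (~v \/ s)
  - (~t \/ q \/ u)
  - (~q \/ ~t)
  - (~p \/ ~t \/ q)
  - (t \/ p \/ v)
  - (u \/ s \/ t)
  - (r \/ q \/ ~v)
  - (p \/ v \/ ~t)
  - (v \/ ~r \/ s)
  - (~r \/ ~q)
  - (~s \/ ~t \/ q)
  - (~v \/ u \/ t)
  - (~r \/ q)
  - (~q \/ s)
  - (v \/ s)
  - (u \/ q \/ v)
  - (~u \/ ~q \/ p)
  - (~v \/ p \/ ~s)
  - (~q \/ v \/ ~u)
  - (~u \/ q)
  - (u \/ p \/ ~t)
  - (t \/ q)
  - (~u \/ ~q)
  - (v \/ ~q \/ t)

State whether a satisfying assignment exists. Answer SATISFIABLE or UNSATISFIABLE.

q = True:
  propagation gives t=False, r=False, s=True, u=False; an empty clause results — contradiction.
q = False:
  propagation gives r=False, v=False, s=True, t=False; an empty clause results — contradiction.
Every branch closes, so no satisfying assignment exists.

UNSATISFIABLE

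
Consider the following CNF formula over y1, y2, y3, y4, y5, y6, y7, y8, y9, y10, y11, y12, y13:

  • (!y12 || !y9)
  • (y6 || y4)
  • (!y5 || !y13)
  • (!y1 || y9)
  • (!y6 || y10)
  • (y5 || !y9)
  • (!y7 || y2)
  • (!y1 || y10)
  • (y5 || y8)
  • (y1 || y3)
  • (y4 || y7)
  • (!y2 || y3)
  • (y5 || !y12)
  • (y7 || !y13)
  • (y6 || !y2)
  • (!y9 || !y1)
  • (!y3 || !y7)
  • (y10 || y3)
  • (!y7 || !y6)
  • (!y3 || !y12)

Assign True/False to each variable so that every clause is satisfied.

y1=False  y2=False  y3=True  y4=True  y5=True  y6=False  y7=False  y8=False  y9=False  y10=True  y11=False  y12=False  y13=False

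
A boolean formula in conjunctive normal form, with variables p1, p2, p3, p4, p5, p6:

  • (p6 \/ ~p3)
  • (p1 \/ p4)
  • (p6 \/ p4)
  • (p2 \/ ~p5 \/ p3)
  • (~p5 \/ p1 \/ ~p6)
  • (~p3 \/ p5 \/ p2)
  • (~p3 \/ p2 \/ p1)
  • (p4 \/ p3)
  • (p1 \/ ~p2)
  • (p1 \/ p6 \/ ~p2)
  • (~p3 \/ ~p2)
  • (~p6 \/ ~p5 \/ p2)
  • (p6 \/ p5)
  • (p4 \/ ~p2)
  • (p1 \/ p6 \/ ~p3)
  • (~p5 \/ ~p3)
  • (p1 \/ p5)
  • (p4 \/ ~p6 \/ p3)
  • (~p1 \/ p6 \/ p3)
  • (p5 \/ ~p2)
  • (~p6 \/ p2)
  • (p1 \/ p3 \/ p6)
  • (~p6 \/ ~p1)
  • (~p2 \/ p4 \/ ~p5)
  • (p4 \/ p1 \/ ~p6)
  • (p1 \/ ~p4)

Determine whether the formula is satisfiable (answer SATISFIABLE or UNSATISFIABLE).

p6 = True:
  propagation gives p2=True, p1=True; an empty clause results — contradiction.
p6 = False:
  propagation gives p3=False, p4=True, p5=True, p2=True; an empty clause results — contradiction.
Every branch closes, so no satisfying assignment exists.

UNSATISFIABLE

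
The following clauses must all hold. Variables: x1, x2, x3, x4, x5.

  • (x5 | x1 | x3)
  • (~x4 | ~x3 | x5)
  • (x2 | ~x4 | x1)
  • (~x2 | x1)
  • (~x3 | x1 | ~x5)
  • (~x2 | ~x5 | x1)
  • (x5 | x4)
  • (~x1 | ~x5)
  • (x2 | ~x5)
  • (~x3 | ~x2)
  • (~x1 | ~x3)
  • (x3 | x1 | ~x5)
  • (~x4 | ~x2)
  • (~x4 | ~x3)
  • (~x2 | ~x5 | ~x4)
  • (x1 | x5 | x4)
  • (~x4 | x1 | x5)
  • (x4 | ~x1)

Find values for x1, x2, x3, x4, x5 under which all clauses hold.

Try x1 = True.
  then x5 is forced to False.
  then x4 is forced to True.
  then x3 is forced to False.
  then x2 is forced to False.

x1=True, x2=False, x3=False, x4=True, x5=False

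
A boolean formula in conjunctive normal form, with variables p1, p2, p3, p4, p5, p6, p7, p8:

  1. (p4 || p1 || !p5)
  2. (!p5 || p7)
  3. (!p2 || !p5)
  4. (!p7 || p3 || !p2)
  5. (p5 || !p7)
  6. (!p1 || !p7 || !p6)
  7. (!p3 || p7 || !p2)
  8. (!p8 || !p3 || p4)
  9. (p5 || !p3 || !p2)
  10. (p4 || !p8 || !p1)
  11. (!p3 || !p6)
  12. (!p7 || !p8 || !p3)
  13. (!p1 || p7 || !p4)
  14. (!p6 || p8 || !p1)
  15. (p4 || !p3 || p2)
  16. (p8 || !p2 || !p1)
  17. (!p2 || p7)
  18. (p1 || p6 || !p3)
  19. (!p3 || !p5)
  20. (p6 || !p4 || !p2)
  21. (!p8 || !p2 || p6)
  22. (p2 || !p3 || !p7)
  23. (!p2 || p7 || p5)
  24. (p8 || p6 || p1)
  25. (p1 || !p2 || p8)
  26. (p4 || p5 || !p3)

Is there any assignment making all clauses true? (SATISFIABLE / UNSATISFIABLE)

SATISFIABLE

Branch on p1: take p1 = False.
Branch on p2: take p2 = False.
Set p3 = False and propagate.
The remaining clauses are satisfied by p4 = False, p5 = False, p6 = True, p7 = False, p8 = False.
Every clause has at least one true literal under this assignment.
So p1 = F, p2 = F, p3 = F, p4 = F, p5 = F, p6 = T, p7 = F, p8 = F is a satisfying assignment.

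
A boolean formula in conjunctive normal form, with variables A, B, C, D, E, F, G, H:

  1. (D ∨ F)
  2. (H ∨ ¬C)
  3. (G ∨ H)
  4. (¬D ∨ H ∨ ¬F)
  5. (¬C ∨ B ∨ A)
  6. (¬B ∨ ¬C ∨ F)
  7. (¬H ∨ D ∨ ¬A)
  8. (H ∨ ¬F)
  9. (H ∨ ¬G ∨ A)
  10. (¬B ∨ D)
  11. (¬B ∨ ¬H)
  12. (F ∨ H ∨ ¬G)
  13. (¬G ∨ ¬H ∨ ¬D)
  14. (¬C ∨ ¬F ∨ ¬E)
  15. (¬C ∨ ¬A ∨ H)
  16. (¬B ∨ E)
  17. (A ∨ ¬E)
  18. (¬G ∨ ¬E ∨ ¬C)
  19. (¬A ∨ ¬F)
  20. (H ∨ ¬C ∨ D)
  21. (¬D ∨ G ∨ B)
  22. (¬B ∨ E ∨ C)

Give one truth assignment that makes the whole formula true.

A=False, B=False, C=False, D=False, E=False, F=True, G=False, H=True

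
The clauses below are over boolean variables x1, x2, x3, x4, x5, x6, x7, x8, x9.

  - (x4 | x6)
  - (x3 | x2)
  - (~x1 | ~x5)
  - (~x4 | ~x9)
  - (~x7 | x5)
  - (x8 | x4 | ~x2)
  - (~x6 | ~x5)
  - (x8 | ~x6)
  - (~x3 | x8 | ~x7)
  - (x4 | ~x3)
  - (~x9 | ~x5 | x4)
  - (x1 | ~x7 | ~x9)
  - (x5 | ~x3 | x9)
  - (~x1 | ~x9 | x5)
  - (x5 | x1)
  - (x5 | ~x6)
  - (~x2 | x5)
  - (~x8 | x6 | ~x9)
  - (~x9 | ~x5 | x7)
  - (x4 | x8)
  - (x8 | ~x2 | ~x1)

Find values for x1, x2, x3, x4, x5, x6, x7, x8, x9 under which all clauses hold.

x1 = F, x2 = F, x3 = T, x4 = T, x5 = T, x6 = F, x7 = T, x8 = T, x9 = F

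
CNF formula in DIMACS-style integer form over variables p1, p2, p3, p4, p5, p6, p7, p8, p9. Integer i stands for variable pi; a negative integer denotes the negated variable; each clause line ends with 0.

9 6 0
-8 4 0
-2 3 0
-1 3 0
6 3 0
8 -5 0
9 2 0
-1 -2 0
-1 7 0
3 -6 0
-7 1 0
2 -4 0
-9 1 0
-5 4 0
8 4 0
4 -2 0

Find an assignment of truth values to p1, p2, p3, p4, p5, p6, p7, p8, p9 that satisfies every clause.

p1=F, p2=T, p3=T, p4=T, p5=F, p6=T, p7=F, p8=F, p9=F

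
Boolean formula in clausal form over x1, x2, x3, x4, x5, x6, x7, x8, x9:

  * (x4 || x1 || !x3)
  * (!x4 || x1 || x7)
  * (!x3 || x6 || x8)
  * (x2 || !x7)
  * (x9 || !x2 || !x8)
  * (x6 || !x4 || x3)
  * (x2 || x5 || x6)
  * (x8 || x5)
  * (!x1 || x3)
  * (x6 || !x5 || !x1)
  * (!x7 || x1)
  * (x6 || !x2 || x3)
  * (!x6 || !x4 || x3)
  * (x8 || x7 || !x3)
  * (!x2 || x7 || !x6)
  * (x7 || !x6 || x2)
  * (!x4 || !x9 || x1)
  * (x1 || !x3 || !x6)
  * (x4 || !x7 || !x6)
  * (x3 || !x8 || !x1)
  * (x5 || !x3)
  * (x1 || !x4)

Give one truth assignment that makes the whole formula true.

x1=True, x2=True, x3=True, x4=True, x5=True, x6=True, x7=True, x8=False, x9=True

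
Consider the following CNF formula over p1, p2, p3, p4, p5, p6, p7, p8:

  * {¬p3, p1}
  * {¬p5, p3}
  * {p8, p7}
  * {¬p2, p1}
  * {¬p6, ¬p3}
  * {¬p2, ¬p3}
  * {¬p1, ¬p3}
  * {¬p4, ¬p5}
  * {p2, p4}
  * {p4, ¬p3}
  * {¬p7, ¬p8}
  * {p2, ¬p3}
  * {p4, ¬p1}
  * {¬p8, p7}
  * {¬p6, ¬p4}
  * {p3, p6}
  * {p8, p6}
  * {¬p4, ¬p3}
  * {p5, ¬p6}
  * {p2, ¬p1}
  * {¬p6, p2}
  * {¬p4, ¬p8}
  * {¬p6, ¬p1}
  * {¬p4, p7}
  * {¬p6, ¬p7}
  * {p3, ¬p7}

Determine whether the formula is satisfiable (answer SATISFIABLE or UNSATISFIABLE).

p3 = True:
  propagation gives p1=True; an empty clause results — contradiction.
p3 = False:
  propagation gives p5=False, p6=True; an empty clause results — contradiction.
Every branch closes, so no satisfying assignment exists.

UNSATISFIABLE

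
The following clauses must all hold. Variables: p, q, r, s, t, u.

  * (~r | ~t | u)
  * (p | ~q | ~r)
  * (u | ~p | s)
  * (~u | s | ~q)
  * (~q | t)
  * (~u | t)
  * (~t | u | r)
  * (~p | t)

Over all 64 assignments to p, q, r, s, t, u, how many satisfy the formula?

15

Case analysis on t and u:
  t=T, u=T: 11 of the 16 assignments to (p,q,r,s) work.
  t=T, u=F: a clause becomes empty — 0.
  t=F, u=T: a clause becomes empty — 0.
  t=F, u=F: remaining (p,q,r,s) ∈ {(F,F,F,F); (F,F,F,T); (F,F,T,F); (F,F,T,T)} — 4.
Total: 11 + 0 + 0 + 4 = 15.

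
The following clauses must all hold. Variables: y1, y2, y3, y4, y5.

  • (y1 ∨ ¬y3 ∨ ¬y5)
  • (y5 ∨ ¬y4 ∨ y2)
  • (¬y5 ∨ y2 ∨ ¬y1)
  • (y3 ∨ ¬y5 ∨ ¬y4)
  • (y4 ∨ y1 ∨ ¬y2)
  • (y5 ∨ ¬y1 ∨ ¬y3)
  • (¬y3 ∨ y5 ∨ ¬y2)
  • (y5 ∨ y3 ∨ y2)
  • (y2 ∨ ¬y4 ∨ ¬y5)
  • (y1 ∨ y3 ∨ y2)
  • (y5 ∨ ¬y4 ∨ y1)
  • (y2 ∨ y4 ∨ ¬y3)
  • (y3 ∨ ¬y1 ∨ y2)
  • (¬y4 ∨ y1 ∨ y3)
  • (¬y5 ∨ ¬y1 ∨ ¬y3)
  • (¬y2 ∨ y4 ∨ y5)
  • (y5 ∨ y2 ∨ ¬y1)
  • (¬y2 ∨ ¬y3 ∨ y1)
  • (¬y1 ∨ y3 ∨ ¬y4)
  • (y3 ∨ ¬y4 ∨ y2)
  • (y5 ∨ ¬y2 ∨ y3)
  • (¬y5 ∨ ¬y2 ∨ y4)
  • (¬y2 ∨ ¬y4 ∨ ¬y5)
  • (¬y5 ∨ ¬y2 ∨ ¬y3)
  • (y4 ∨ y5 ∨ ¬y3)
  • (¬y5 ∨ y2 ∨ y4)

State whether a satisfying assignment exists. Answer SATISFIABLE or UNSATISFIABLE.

UNSATISFIABLE

y2 = True:
  y5 = True:
    propagation gives y4=True; an empty clause results — contradiction.
  y5 = False:
    propagation gives y3=False; an empty clause results — contradiction.
y2 = False:
  y3 = True:
    propagation gives y4=True, y5=True; an empty clause results — contradiction.
  y3 = False:
    propagation gives y5=True, y1=False; an empty clause results — contradiction.
Every branch closes, so no satisfying assignment exists.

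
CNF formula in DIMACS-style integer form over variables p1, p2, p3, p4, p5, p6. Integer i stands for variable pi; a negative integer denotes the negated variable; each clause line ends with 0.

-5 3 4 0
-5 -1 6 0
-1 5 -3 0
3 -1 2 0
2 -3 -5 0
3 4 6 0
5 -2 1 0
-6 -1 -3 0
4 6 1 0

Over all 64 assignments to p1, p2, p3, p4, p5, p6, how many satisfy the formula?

Case analysis on p1 and p3:
  p1=T, p3=T: a clause becomes empty — 0.
  p1=T, p3=F: remaining (p2,p4,p5,p6) ∈ {(T,F,F,T); (T,T,F,F); (T,T,F,T); (T,T,T,T)} — 4.
  p1=F, p3=T: 6 of the 16 assignments to (p2,p4,p5,p6) work.
  p1=F, p3=F: 7 of the 16 assignments to (p2,p4,p5,p6) work.
Total: 0 + 4 + 6 + 7 = 17.

17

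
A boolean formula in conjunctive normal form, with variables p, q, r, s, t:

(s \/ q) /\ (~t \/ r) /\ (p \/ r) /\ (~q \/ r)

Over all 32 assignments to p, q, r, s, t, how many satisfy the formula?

13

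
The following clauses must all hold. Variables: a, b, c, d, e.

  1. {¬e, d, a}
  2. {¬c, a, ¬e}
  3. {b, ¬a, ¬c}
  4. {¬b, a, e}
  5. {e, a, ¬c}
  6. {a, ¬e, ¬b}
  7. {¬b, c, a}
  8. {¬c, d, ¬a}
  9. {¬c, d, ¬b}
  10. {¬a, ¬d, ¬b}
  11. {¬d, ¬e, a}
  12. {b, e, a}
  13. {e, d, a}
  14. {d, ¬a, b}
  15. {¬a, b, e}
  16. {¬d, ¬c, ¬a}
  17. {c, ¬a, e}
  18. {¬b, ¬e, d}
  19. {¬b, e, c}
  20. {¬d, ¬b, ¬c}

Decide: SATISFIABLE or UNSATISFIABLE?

Branch on a: take a = True.
Set b = False and propagate.
  then c is forced to False.
  then d is forced to True.
  then e is forced to True.
So a = T  b = F  c = F  d = T  e = T is a satisfying assignment.

SATISFIABLE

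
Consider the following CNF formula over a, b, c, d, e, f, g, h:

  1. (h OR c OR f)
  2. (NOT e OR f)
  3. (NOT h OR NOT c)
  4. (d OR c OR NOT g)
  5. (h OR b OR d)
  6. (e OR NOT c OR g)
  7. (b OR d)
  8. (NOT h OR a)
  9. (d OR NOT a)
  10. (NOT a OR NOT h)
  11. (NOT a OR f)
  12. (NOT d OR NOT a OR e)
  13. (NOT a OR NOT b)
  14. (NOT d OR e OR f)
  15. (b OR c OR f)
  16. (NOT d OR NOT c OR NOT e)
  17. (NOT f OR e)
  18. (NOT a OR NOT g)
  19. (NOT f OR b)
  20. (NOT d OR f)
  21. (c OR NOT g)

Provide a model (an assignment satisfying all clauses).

a=F, b=T, c=F, d=T, e=T, f=T, g=F, h=F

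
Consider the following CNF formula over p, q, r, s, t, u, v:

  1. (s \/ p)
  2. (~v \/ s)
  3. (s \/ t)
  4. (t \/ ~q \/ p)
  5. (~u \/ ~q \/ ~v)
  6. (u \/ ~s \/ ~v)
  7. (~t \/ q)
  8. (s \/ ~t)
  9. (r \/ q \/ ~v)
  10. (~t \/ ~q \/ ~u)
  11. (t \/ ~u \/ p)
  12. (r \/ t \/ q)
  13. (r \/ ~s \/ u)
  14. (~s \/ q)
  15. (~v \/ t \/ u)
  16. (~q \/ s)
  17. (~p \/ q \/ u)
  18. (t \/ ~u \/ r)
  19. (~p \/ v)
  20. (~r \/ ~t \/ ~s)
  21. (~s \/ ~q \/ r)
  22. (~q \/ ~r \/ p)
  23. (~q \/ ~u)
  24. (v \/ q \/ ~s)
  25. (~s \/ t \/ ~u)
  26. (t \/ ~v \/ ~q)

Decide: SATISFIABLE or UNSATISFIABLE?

UNSATISFIABLE

q = True:
  propagation gives s=True, r=True, t=False, p=True; an empty clause results — contradiction.
q = False:
  propagation gives t=False, s=True; an empty clause results — contradiction.
Every branch closes, so no satisfying assignment exists.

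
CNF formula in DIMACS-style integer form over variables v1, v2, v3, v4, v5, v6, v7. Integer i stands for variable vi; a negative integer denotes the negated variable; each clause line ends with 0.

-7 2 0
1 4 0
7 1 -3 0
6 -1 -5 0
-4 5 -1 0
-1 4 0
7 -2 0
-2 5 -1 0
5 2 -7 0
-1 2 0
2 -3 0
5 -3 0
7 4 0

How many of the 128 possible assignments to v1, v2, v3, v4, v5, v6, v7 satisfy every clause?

12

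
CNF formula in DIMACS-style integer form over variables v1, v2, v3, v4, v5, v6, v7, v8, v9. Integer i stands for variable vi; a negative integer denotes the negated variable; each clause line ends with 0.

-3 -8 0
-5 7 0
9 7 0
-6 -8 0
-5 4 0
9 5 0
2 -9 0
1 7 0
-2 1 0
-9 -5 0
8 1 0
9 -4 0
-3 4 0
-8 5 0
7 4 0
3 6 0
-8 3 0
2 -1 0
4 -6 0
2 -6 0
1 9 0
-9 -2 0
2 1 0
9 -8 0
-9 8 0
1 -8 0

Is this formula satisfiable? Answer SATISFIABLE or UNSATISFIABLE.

UNSATISFIABLE

v9 = True:
  propagation gives v2=True; an empty clause results — contradiction.
v9 = False:
  propagation gives v7=True, v5=True, v4=True; an empty clause results — contradiction.
Every branch closes, so no satisfying assignment exists.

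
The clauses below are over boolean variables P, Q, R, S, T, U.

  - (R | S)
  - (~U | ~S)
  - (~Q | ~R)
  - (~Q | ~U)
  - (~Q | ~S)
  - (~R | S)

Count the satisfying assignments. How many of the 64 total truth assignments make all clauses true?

Split on S, then Q.
  S=1, Q=1: a clause becomes empty — 0.
  S=1, Q=0: forces U=0; P, R, T free → 2^3 = 8.
  S=0, Q=1: a clause becomes empty — 0.
  S=0, Q=0: a clause becomes empty — 0.
Total: 0 + 8 + 0 + 0 = 8.

8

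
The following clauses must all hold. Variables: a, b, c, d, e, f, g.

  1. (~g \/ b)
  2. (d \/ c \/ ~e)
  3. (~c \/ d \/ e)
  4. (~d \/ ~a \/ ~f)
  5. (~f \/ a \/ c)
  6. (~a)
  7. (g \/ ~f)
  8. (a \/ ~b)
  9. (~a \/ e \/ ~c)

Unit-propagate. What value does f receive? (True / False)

False

(~a) stands alone — a = False.
(a \/ ~b): since a = False, the clause reduces to (~b). b = False.
From (~g \/ b) and b = False: g = False.
In (~f \/ g), g is now false; ~f must hold, so f = False.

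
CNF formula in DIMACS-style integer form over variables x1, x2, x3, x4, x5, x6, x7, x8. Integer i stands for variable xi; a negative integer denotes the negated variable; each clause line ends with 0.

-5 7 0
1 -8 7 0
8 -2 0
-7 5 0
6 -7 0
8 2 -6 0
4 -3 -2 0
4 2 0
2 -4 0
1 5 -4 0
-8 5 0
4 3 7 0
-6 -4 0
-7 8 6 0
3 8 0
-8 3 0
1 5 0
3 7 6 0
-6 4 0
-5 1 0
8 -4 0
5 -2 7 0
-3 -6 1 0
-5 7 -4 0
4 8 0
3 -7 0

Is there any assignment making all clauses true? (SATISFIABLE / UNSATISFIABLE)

x4 = True:
  propagation gives x2=True, x8=True, x5=True, x7=True; an empty clause results — contradiction.
x4 = False:
  propagation gives x2=True, x8=True, x3=False; an empty clause results — contradiction.
Every branch closes, so no satisfying assignment exists.

UNSATISFIABLE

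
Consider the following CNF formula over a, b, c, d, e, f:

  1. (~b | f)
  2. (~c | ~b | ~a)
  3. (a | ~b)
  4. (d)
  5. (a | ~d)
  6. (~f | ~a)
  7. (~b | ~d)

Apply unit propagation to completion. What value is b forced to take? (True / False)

False

(d) is a unit clause: d = True.
(~d | a): since d = True, the clause reduces to (a). a = True.
From (~a | ~f) and a = True: f = False.
(~b | f): since f = False, the clause reduces to (~b). b = False.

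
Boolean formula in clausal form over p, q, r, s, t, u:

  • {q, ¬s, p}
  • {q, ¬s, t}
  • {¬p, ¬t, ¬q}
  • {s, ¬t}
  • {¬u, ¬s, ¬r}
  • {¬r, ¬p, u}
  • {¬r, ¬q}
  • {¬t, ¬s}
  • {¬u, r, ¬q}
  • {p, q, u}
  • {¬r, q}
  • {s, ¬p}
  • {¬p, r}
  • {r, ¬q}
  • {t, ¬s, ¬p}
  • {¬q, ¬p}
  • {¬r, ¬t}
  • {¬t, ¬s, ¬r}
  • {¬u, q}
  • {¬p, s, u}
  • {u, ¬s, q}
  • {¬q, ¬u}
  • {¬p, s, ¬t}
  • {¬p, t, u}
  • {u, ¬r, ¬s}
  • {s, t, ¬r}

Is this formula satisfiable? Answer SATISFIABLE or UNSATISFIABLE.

UNSATISFIABLE

s = True:
  propagation gives t=False, q=True, r=False; an empty clause results — contradiction.
s = False:
  propagation gives t=False, p=False, r=False, q=False; an empty clause results — contradiction.
Every branch closes, so no satisfying assignment exists.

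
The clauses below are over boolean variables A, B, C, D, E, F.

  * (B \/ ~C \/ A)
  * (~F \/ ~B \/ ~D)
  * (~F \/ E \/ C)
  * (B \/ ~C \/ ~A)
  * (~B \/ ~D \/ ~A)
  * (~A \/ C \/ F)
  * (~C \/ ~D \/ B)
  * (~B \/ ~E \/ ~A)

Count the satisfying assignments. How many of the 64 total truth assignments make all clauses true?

21

Case analysis on B and A:
  B=T, A=T: remaining (C,D,E,F) ∈ {(T,F,F,F); (T,F,F,T)} — 2.
  B=T, A=F: 11 of the 16 assignments to (C,D,E,F) work.
  B=F, A=T: remaining (C,D,E,F) ∈ {(F,F,T,T); (F,T,T,T)} — 2.
  B=F, A=F: D free; 3 ways for (C,E,F) × 2^1 = 6.
Total: 2 + 11 + 2 + 6 = 21.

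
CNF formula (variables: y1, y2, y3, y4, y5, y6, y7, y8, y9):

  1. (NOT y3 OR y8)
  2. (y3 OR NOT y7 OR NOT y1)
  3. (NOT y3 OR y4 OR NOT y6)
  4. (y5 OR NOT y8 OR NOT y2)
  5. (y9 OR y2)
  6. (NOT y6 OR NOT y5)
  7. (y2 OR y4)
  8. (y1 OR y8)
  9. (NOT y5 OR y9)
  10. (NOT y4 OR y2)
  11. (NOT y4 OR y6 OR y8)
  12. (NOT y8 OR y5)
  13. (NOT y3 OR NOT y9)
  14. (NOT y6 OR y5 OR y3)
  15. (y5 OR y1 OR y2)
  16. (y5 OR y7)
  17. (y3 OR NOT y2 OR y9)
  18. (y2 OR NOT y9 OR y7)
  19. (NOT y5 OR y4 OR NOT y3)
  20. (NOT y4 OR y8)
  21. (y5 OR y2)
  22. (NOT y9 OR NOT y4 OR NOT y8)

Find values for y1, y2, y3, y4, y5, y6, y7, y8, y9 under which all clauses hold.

y1 = F, y2 = T, y3 = F, y4 = F, y5 = T, y6 = F, y7 = T, y8 = T, y9 = T

Set y1 = False and propagate.
  then y8 is forced to True.
  then y5 is forced to True.
  then y6 is forced to False.
  then y9 is forced to True.
  then y3 is forced to False.
  then y4 is forced to False.
  then y2 is forced to True.
y7 is now unconstrained; take y7 = True.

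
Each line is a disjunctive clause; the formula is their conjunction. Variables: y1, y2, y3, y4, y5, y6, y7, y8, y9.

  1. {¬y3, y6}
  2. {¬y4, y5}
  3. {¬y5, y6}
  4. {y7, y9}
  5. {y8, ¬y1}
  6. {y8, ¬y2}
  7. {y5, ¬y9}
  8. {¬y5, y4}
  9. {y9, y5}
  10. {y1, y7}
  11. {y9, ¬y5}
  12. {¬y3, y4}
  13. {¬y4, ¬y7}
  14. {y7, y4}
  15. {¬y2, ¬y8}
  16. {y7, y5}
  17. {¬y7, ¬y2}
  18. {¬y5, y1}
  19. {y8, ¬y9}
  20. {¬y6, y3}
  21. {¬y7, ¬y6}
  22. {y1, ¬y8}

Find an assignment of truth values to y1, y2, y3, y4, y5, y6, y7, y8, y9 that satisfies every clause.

y1=1, y2=0, y3=1, y4=1, y5=1, y6=1, y7=0, y8=1, y9=1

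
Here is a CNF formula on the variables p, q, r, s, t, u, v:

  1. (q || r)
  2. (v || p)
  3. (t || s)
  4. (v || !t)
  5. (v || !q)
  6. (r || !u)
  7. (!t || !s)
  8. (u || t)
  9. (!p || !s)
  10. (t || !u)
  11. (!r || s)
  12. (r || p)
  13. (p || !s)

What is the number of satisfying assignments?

1

The models are:
  p=T q=T r=F s=F t=T u=F v=T
That's 1 in total.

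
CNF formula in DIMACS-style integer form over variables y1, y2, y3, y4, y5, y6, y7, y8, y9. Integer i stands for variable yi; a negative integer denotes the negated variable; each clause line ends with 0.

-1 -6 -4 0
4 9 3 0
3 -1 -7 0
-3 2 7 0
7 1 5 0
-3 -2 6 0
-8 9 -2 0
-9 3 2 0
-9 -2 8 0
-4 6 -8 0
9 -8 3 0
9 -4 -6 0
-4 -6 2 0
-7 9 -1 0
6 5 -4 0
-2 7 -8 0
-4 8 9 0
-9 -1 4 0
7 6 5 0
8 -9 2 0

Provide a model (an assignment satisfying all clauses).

y1=F, y2=T, y3=F, y4=F, y5=T, y6=T, y7=T, y8=T, y9=T

Check each clause:
  1. (~y6 | ~y1 | ~y4) — ~y4 is true.
  2. (y3 | y9 | y4) — y9 is true.
  3. (~y1 | ~y7 | y3) — ~y1 is true.
  4. (y2 | ~y3 | y7) — y2 is true.
  5. (y5 | y1 | y7) — y5 is true.
  6. (y6 | ~y3 | ~y2) — ~y3 is true.
  7. (~y2 | ~y8 | y9) — y9 is true.
  8. (y3 | y2 | ~y9) — y2 is true.
  9. (~y9 | ~y2 | y8) — y8 is true.
  10. (~y4 | ~y8 | y6) — ~y4 is true.
  11. (y3 | y9 | ~y8) — y9 is true.
  12. (y9 | ~y6 | ~y4) — y9 is true.
  13. (y2 | ~y4 | ~y6) — y2 is true.
  14. (~y7 | ~y1 | y9) — y9 is true.
  15. (y5 | y6 | ~y4) — ~y4 is true.
  16. (y7 | ~y8 | ~y2) — y7 is true.
  17. (y8 | y9 | ~y4) — y8 is true.
  18. (~y1 | ~y9 | y4) — ~y1 is true.
  19. (y6 | y7 | y5) — y5 is true.
  20. (~y9 | y2 | y8) — y8 is true.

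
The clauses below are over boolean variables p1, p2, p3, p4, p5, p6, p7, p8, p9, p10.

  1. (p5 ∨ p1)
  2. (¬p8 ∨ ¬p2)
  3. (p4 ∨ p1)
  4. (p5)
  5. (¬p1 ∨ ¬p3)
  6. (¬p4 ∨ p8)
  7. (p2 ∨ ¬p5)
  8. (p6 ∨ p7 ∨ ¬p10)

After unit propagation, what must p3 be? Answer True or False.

(p5) stands alone — p5 = True.
(p2 ∨ ¬p5) with p5 = True leaves only p2, so p2 = True.
(¬p2 ∨ ¬p8): since p2 = True, the clause reduces to (¬p8). p8 = False.
(p8 ∨ ¬p4) with p8 = False leaves only ¬p4, so p4 = False.
(p1 ∨ p4) with p4 = False leaves only p1, so p1 = True.
(¬p1 ∨ ¬p3) with p1 = True leaves only ¬p3, so p3 = False.

False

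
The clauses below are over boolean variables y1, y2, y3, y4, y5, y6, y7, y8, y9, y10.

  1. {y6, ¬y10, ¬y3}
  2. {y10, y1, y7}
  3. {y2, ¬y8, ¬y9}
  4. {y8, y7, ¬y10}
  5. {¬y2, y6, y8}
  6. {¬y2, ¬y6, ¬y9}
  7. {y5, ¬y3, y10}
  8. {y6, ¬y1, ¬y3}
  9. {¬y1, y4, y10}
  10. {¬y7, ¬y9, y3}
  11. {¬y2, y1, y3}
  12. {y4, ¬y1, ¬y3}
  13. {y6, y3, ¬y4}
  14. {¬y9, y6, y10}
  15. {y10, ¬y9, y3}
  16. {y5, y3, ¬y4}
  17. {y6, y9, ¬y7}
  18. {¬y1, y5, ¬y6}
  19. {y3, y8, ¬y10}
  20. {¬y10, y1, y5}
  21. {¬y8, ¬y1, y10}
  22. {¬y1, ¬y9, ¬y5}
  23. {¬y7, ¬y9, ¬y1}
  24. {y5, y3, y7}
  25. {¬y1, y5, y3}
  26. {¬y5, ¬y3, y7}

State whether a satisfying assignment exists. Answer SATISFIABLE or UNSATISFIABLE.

SATISFIABLE

Try y1 = True.
For the remaining variables, y2 = False, y3 = True, y4 = True, y5 = True, y6 = True, y7 = True, y8 = True, y9 = False, y10 = True works.
Every clause has at least one true literal under this assignment.
So y1=1, y2=0, y3=1, y4=1, y5=1, y6=1, y7=1, y8=1, y9=0, y10=1 is a satisfying assignment.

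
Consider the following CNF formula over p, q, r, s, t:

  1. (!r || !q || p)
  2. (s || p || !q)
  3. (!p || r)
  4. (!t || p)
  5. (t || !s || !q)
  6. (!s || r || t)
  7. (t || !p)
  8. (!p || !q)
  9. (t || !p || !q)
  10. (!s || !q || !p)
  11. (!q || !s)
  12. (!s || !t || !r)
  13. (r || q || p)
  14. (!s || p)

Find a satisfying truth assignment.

p = True, q = False, r = True, s = False, t = True

Check each clause:
  1. (!r || !q || p) — p is true.
  2. (p || s || !q) — p is true.
  3. (r || !p) — r is true.
  4. (p || !t) — p is true.
  5. (!q || !s || t) — !s is true.
  6. (!s || t || r) — r is true.
  7. (t || !p) — t is true.
  8. (!q || !p) — !q is true.
  9. (t || !p || !q) — t is true.
  10. (!p || !s || !q) — !s is true.
  11. (!s || !q) — !s is true.
  12. (!s || !r || !t) — !s is true.
  13. (p || q || r) — p is true.
  14. (p || !s) — p is true.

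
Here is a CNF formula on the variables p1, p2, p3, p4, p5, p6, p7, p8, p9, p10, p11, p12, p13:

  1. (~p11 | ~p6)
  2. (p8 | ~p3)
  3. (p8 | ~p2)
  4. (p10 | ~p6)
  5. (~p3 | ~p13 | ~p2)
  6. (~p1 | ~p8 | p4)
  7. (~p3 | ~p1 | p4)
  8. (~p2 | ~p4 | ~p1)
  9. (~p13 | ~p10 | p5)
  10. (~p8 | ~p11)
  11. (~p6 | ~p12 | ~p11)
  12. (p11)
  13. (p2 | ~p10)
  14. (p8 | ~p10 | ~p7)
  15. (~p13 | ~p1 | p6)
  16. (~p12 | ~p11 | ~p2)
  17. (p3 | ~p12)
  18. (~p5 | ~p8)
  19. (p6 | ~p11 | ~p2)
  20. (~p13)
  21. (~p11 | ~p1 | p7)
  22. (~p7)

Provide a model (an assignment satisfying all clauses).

p1=False, p2=False, p3=False, p4=False, p5=False, p6=False, p7=False, p8=False, p9=False, p10=False, p11=True, p12=False, p13=False

Check each clause:
  1. (~p6 | ~p11) — ~p6 is true.
  2. (p8 | ~p3) — ~p3 is true.
  3. (~p2 | p8) — ~p2 is true.
  4. (~p6 | p10) — ~p6 is true.
  5. (~p2 | ~p3 | ~p13) — ~p13 is true.
  6. (p4 | ~p8 | ~p1) — ~p8 is true.
  7. (~p1 | ~p3 | p4) — ~p3 is true.
  8. (~p4 | ~p2 | ~p1) — ~p4 is true.
  9. (~p10 | ~p13 | p5) — ~p13 is true.
  10. (~p8 | ~p11) — ~p8 is true.
  11. (~p12 | ~p6 | ~p11) — ~p6 is true.
  12. (p11) — p11 is true.
  13. (p2 | ~p10) — ~p10 is true.
  14. (~p7 | ~p10 | p8) — ~p7 is true.
  15. (p6 | ~p1 | ~p13) — ~p13 is true.
  16. (~p2 | ~p11 | ~p12) — ~p12 is true.
  17. (~p12 | p3) — ~p12 is true.
  18. (~p5 | ~p8) — ~p8 is true.
  19. (~p2 | ~p11 | p6) — ~p2 is true.
  20. (~p13) — ~p13 is true.
  21. (~p11 | ~p1 | p7) — ~p1 is true.
  22. (~p7) — ~p7 is true.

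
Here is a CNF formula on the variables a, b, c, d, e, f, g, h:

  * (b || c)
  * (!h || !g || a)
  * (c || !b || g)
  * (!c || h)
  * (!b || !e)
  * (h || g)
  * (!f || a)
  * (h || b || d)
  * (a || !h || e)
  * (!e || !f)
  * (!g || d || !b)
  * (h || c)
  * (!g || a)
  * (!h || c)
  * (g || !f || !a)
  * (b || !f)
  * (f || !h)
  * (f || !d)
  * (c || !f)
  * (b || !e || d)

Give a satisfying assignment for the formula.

a=1, b=1, c=1, d=1, e=0, f=1, g=1, h=1

Check each clause:
  1. (b || c) — b is true.
  2. (a || !g || !h) — a is true.
  3. (!b || c || g) — c is true.
  4. (!c || h) — h is true.
  5. (!b || !e) — !e is true.
  6. (g || h) — h is true.
  7. (!f || a) — a is true.
  8. (b || h || d) — h is true.
  9. (!h || e || a) — a is true.
  10. (!e || !f) — !e is true.
  11. (!g || d || !b) — d is true.
  12. (h || c) — h is true.
  13. (a || !g) — a is true.
  14. (c || !h) — c is true.
  15. (g || !a || !f) — g is true.
  16. (b || !f) — b is true.
  17. (!h || f) — f is true.
  18. (!d || f) — f is true.
  19. (!f || c) — c is true.
  20. (!e || b || d) — b is true.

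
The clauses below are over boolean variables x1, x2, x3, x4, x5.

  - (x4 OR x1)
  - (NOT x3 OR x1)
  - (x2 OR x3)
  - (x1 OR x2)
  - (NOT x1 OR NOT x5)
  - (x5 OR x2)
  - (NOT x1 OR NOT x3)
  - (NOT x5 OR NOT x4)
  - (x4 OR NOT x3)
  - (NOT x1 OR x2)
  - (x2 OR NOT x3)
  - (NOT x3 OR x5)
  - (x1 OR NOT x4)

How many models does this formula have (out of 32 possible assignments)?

2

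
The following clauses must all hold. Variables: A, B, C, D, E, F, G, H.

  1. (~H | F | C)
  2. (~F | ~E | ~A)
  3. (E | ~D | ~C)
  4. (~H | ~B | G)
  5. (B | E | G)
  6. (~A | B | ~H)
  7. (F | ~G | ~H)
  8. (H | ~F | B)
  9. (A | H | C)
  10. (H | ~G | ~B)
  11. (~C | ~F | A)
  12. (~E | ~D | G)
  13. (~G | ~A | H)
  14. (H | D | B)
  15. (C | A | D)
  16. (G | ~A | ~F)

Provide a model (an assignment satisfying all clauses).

A=T  B=T  C=F  D=T  E=F  F=F  G=F  H=F

Check each clause:
  1. (F | C | ~H) — ~H is true.
  2. (~F | ~E | ~A) — ~F is true.
  3. (~C | E | ~D) — ~C is true.
  4. (G | ~H | ~B) — ~H is true.
  5. (G | E | B) — B is true.
  6. (~A | ~H | B) — ~H is true.
  7. (~H | ~G | F) — ~H is true.
  8. (~F | H | B) — ~F is true.
  9. (C | H | A) — A is true.
  10. (H | ~B | ~G) — ~G is true.
  11. (~F | ~C | A) — A is true.
  12. (~E | G | ~D) — ~E is true.
  13. (~A | H | ~G) — ~G is true.
  14. (D | H | B) — B is true.
  15. (A | C | D) — A is true.
  16. (~F | ~A | G) — ~F is true.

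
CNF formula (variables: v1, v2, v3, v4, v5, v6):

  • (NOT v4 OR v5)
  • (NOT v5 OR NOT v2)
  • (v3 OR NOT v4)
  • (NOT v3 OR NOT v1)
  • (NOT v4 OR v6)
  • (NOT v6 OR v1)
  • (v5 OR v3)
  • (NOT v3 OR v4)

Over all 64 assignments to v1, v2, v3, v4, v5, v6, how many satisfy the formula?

Satisfying assignments:
  v1=0 v2=0 v3=0 v4=0 v5=1 v6=0
  v1=1 v2=0 v3=0 v4=0 v5=1 v6=0
  v1=1 v2=0 v3=0 v4=0 v5=1 v6=1
Count: 3.

3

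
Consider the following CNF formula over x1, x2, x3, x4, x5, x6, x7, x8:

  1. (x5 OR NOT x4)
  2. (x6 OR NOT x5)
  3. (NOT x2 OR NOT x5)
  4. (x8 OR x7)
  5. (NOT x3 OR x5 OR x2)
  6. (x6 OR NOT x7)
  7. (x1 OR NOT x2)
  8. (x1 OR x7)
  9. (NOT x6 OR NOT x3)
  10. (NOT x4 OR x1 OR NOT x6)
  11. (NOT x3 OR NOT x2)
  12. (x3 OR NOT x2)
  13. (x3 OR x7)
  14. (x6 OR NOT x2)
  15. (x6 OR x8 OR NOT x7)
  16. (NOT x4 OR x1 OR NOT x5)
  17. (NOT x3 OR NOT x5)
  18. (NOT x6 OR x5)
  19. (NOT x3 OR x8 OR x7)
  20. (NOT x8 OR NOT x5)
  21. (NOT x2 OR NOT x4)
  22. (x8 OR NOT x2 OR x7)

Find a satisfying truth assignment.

x1=True, x2=False, x3=False, x4=False, x5=True, x6=True, x7=True, x8=False

Check each clause:
  1. (NOT x4 OR x5) — NOT x4 is true.
  2. (NOT x5 OR x6) — x6 is true.
  3. (NOT x5 OR NOT x2) — NOT x2 is true.
  4. (x8 OR x7) — x7 is true.
  5. (x5 OR x2 OR NOT x3) — NOT x3 is true.
  6. (x6 OR NOT x7) — x6 is true.
  7. (NOT x2 OR x1) — x1 is true.
  8. (x1 OR x7) — x1 is true.
  9. (NOT x6 OR NOT x3) — NOT x3 is true.
  10. (x1 OR NOT x6 OR NOT x4) — x1 is true.
  11. (NOT x3 OR NOT x2) — NOT x3 is true.
  12. (NOT x2 OR x3) — NOT x2 is true.
  13. (x3 OR x7) — x7 is true.
  14. (x6 OR NOT x2) — x6 is true.
  15. (x6 OR NOT x7 OR x8) — x6 is true.
  16. (NOT x5 OR NOT x4 OR x1) — x1 is true.
  17. (NOT x5 OR NOT x3) — NOT x3 is true.
  18. (NOT x6 OR x5) — x5 is true.
  19. (NOT x3 OR x7 OR x8) — NOT x3 is true.
  20. (NOT x5 OR NOT x8) — NOT x8 is true.
  21. (NOT x2 OR NOT x4) — NOT x4 is true.
  22. (x7 OR NOT x2 OR x8) — NOT x2 is true.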